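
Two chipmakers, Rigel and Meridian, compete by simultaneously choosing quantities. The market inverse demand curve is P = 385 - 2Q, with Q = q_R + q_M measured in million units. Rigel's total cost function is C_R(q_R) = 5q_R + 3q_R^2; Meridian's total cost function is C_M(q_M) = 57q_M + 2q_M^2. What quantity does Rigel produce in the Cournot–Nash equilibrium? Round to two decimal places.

31.37

Rigel's profit: π_R = (385 - 2Q)q_R - (5q_R + 3q_R²). Setting ∂π_R/∂q_R = 0: 380 - 10q_R - 2(q_M) = 0.
Meridian's profit: π_M = (385 - 2Q)q_M - (57q_M + 2q_M²). Setting ∂π_M/∂q_M = 0: 328 - 8q_M - 2(q_R) = 0.
So q_R = (380 - 2q_M)/10 and q_M = (328 - 2q_R)/8.
Solving the pair: q_R = 596/19, q_M = 630/19.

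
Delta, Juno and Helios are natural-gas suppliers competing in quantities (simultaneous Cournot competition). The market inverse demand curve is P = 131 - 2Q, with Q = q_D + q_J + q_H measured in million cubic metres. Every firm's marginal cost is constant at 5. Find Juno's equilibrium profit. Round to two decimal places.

496.13

Each firm earns π_i = (131 - 2Q)q_i - 5q_i.
First-order condition (treating rivals' output as given): 126 - 4q_i - 2·Σ_{j≠i} q_j = 0.
With identical firms every q_j equals q_i, so Σ_{j≠i} q_j = 2q_i and 126 = 8q_i, giving q_i = 63/4.
Price P = 131 - 2·(189/4) = 73/2.
Juno's profit: (73/2 - 5)·(63/4) = 496.1250.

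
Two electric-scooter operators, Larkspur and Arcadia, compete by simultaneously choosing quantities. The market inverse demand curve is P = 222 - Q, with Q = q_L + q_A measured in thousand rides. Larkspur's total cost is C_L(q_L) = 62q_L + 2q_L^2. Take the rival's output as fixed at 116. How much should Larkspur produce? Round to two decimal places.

7.33

With the rival's output fixed at 116, Larkspur's profit is π_L = (222 - 116 - q_L)q_L - (62q_L + 2q_L²) = (106 - q_L)q_L - (62q_L + 2q_L²).
∂π_L/∂q_L = 44 - 6q_L = 0, so q_L = 22/3.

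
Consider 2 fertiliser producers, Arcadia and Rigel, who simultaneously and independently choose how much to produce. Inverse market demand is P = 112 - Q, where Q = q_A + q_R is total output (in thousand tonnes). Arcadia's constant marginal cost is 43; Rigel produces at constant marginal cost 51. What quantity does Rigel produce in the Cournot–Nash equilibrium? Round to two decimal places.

17.67

Arcadia's profit: π_A = (112 - Q)q_A - (43q_A). Setting ∂π_A/∂q_A = 0: 69 - 2q_A - (q_R) = 0.
Rigel's first-order condition: 61 - 2q_R - (q_A) = 0.
Best responses: q_A = (69 - q_R)/2, q_R = (61 - q_A)/2.
Solving the pair: q_A = 77/3, q_R = 53/3.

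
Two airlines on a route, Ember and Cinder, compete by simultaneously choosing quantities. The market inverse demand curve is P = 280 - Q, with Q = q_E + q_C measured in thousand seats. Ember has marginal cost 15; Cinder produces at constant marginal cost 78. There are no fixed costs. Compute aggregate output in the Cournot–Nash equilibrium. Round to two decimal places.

Ember's profit: π_E = (280 - Q)q_E - (15q_E). Setting ∂π_E/∂q_E = 0: 265 - 2q_E - (q_C) = 0.
Cinder's first-order condition: 202 - 2q_C - (q_E) = 0.
Best responses: q_E = (265 - q_C)/2, q_C = (202 - q_E)/2.
Substituting one into the other gives q_E = 328/3 and q_C = 139/3.
Total output Q = 328/3 + 139/3 = 467/3.

155.67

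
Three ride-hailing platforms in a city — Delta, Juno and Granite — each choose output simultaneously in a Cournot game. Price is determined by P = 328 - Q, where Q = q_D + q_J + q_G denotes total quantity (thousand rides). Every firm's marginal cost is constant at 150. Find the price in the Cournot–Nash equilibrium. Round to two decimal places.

A representative firm's profit is π_i = q_i(328 - Q) - 150q_i.
First-order condition (treating rivals' output as given): 178 - 2q_i - Σ_{j≠i} q_j = 0.
By symmetry each firm produces the same amount; substituting Σ_{j≠i} q_j = 2q_i yields q_i = 178/4 = 89/2.
Total output Q = 267/2, so price P = 328 - 267/2 = 389/2.

194.50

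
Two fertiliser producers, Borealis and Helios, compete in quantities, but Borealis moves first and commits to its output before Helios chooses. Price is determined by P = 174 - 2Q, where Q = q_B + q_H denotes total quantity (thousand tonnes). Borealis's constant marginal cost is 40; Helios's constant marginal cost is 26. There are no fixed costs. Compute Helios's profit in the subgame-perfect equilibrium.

The follower Helios best-responds to any q_B: π_H = (174 - 2Q)q_H - 26q_H.
∂π_H/∂q_H = 148 - 2q_B - 4q_H = 0 gives the reaction function q_H = (148 - 2q_B)/4.
The leader anticipates this reaction. Substituting into P = 174 - 2Q gives P = 100 - q_B, so π_B = (100 - q_B)q_B - 40q_B.
Leader FOC: 60 - 2q_B = 0, so q_B = 30.
Then q_H = (148 - 2·30)/4 = 22.
Price P = 174 - 2·52 = 70.
Helios's profit: (70 - 26)·22 = 968.

968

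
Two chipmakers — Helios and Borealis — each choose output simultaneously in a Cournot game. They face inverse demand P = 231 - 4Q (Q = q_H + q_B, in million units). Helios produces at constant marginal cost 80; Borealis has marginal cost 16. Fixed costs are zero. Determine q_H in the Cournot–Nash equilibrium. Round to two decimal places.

Helios's profit: π_H = (231 - 4Q)q_H - (80q_H). Setting ∂π_H/∂q_H = 0: 151 - 8q_H - 4(q_B) = 0.
Borealis's first-order condition: 215 - 8q_B - 4(q_H) = 0.
Rearranging gives the reaction functions q_H = (151 - 4q_B)/8 and q_B = (215 - 4q_H)/8.
Solving the pair: q_H = 29/4, q_B = 93/4.

7.25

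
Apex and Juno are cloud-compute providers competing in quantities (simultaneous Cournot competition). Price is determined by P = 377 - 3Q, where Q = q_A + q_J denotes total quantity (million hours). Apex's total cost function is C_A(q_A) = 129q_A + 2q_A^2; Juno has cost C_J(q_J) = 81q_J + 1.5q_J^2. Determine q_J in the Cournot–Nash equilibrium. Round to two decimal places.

27.36

Apex's profit: π_A = (377 - 3Q)q_A - (129q_A + 2q_A²). Setting ∂π_A/∂q_A = 0: 248 - 10q_A - 3(q_J) = 0.
Juno's profit: π_J = (377 - 3Q)q_J - (81q_J + (3/2)q_J²). Setting ∂π_J/∂q_J = 0: 296 - 9q_J - 3(q_A) = 0.
Best responses: q_A = (248 - 3q_J)/10, q_J = (296 - 3q_A)/9.
Substituting one into the other gives q_A = 448/27 and q_J = 27.3580.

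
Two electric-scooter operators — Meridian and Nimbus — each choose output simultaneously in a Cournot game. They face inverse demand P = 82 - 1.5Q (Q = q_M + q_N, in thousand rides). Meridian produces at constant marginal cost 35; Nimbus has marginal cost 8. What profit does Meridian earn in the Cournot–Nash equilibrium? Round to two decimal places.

Meridian's profit: π_M = (82 - 1.5Q)q_M - (35q_M). Setting ∂π_M/∂q_M = 0: 47 - 3q_M - (3/2)(q_N) = 0.
Nimbus's profit: π_N = (82 - 1.5Q)q_N - (8q_N). Setting ∂π_N/∂q_N = 0: 74 - 3q_N - (3/2)(q_M) = 0.
Rearranging gives the reaction functions q_M = (47 - (3/2)q_N)/3 and q_N = (74 - (3/2)q_M)/3.
Substituting one into the other gives q_M = 40/9 and q_N = 202/9.
Price P = 82 - (3/2)·(242/9) = 125/3.
Meridian's profit: (125/3 - 35)·(40/9) = 800/27.

29.63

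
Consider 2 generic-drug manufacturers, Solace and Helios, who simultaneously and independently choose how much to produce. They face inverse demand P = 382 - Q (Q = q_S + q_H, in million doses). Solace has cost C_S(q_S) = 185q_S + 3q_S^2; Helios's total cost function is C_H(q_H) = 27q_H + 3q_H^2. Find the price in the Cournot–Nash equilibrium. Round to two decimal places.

320.67

Solace's profit: π_S = (382 - Q)q_S - (185q_S + 3q_S²). Setting ∂π_S/∂q_S = 0: 197 - 8q_S - (q_H) = 0.
Helios's first-order condition: 355 - 8q_H - (q_S) = 0.
Rearranging gives the reaction functions q_S = (197 - q_H)/8 and q_H = (355 - q_S)/8.
Substituting one into the other gives q_S = 407/21 and q_H = 881/21.
Total output Q = 184/3, so price P = 382 - 184/3 = 962/3.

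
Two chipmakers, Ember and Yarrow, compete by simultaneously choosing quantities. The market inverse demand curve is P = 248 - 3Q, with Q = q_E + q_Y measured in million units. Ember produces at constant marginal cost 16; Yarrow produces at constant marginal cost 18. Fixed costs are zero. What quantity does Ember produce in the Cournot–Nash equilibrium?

Ember's profit: π_E = (248 - 3Q)q_E - (16q_E). Setting ∂π_E/∂q_E = 0: 232 - 6q_E - 3(q_Y) = 0.
Yarrow's profit: π_Y = (248 - 3Q)q_Y - (18q_Y). Setting ∂π_Y/∂q_Y = 0: 230 - 6q_Y - 3(q_E) = 0.
Rearranging gives the reaction functions q_E = (232 - 3q_Y)/6 and q_Y = (230 - 3q_E)/6.
Substituting one into the other gives q_E = 26 and q_Y = 76/3.

26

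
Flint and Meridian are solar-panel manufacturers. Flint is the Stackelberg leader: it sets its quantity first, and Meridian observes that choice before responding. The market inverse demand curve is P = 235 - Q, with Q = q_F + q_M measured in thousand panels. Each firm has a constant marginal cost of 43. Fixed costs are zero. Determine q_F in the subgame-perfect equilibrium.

Solve by backward induction. Given q_F, the follower Meridian maximises π_M = (235 - q_F - q_M)q_M - 43q_M.
Follower FOC: 192 - q_F - 2q_M = 0, so q_M(q_F) = (192 - q_F)/2.
The leader anticipates this reaction. Substituting into P = 235 - Q gives P = 139 - (1/2)q_F, so π_F = (139 - (1/2)q_F)q_F - 43q_F.
The leader's first-order condition 96 - q_F = 0 yields q_F = 96.
Then q_M = (192 - 96)/2 = 48.

96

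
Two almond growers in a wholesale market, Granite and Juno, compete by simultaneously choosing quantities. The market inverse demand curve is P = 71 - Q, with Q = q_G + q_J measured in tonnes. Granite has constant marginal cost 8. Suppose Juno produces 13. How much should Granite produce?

25

With the rival's output fixed at 13, Granite's profit is π_G = (71 - 13 - q_G)q_G - (8q_G) = (58 - q_G)q_G - (8q_G).
∂π_G/∂q_G = 50 - 2q_G = 0, so q_G = 25.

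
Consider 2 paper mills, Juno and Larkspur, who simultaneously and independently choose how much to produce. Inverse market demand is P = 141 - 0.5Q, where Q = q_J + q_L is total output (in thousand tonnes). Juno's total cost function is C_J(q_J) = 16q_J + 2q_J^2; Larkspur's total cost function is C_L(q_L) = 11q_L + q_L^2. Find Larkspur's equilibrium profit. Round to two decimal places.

2379.70

Juno's profit: π_J = (141 - 0.5Q)q_J - (16q_J + 2q_J²). Setting ∂π_J/∂q_J = 0: 125 - 5q_J - (1/2)(q_L) = 0.
Larkspur's first-order condition: 130 - 3q_L - (1/2)(q_J) = 0.
Rearranging gives the reaction functions q_J = (125 - (1/2)q_L)/5 and q_L = (130 - (1/2)q_J)/3.
Substituting one into the other gives q_J = 1240/59 and q_L = 39.8305.
Price P = 141 - (1/2)·60.8475 = 110.5763.
Larkspur's profit: 110.5763·39.8305 - 11·39.8305 - 39.8305² = 2379.7041.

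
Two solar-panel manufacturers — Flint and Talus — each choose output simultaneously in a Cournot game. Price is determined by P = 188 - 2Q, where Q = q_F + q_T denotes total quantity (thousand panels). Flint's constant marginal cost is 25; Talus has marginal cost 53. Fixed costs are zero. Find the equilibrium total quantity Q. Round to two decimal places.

Flint's profit: π_F = (188 - 2Q)q_F - (25q_F). Setting ∂π_F/∂q_F = 0: 163 - 4q_F - 2(q_T) = 0.
Talus's first-order condition: 135 - 4q_T - 2(q_F) = 0.
So q_F = (163 - 2q_T)/4 and q_T = (135 - 2q_F)/4.
Solving the pair: q_F = 191/6, q_T = 107/6.
Total output Q = 191/6 + 107/6 = 149/3.

49.67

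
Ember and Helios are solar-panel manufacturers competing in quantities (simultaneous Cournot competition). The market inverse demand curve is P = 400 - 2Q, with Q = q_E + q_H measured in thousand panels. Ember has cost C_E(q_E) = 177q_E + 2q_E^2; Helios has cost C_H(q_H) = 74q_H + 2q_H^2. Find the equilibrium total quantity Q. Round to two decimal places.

Ember's profit: π_E = (400 - 2Q)q_E - (177q_E + 2q_E²). Setting ∂π_E/∂q_E = 0: 223 - 8q_E - 2(q_H) = 0.
Helios's profit: π_H = (400 - 2Q)q_H - (74q_H + 2q_H²). Setting ∂π_H/∂q_H = 0: 326 - 8q_H - 2(q_E) = 0.
Best responses: q_E = (223 - 2q_H)/8, q_H = (326 - 2q_E)/8.
Solving the pair: q_E = 283/15, q_H = 1081/30.
Total output Q = 283/15 + 1081/30 = 549/10.

54.90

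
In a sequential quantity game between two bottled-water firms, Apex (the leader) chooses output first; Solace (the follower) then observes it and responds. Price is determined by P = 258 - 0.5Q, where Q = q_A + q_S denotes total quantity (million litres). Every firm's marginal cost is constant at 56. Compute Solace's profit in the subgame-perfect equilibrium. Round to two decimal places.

5100.50

The follower Solace best-responds to any q_A: π_S = (258 - 0.5Q)q_S - 56q_S.
∂π_S/∂q_S = 202 - (1/2)q_A - q_S = 0 gives the reaction function q_S = (202 - (1/2)q_A).
Apex substitutes q_S(q_A) into its own profit: π_A = q_A(258 - (1/2)q_A - (202 - (1/2)q_A)/2) - 56q_A = (157 - (1/4)q_A)q_A - 56q_A.
The leader's first-order condition 101 - (1/2)q_A = 0 yields q_A = 202.
Then q_S = (202 - (1/2)·202) = 101.
Price P = 258 - (1/2)·303 = 213/2.
Solace's profit: (213/2 - 56)·101 = 5100.5000.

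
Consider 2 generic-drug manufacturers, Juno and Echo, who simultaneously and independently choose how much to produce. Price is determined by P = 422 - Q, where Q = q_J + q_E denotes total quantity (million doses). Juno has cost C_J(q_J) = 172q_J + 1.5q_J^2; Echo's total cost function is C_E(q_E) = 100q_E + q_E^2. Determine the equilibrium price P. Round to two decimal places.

314.74

Juno's profit: π_J = (422 - Q)q_J - (172q_J + (3/2)q_J²). Setting ∂π_J/∂q_J = 0: 250 - 5q_J - (q_E) = 0.
Echo's first-order condition: 322 - 4q_E - (q_J) = 0.
Rearranging gives the reaction functions q_J = (250 - q_E)/5 and q_E = (322 - q_J)/4.
Solving the pair: q_J = 678/19, q_E = 1360/19.
Total output Q = 107.2632, so price P = 422 - 107.2632 = 314.7368.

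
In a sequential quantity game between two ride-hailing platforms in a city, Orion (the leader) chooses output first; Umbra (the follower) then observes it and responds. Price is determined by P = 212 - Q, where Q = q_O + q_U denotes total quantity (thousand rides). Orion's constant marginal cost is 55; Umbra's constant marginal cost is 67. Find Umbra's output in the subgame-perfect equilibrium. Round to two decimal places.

The follower Umbra best-responds to any q_O: π_U = (212 - Q)q_U - 67q_U.
Setting the follower's marginal profit to zero, 145 - q_O - 2q_U = 0, i.e. q_U = (145 - q_O)/2.
The leader anticipates this reaction. Substituting into P = 212 - Q gives P = 279/2 - (1/2)q_O, so π_O = (279/2 - (1/2)q_O)q_O - 55q_O.
The leader's first-order condition 169/2 - q_O = 0 yields q_O = 169/2.
Then q_U = (145 - 169/2)/2 = 121/4.

30.25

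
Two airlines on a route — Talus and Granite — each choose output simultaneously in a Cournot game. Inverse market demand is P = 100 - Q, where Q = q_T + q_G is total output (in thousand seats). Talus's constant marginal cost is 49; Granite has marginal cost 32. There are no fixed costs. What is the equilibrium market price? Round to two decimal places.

Talus's profit: π_T = (100 - Q)q_T - (49q_T). Setting ∂π_T/∂q_T = 0: 51 - 2q_T - (q_G) = 0.
Granite's profit: π_G = (100 - Q)q_G - (32q_G). Setting ∂π_G/∂q_G = 0: 68 - 2q_G - (q_T) = 0.
So q_T = (51 - q_G)/2 and q_G = (68 - q_T)/2.
Substituting one into the other gives q_T = 34/3 and q_G = 85/3.
Total output Q = 119/3, so price P = 100 - 119/3 = 181/3.

60.33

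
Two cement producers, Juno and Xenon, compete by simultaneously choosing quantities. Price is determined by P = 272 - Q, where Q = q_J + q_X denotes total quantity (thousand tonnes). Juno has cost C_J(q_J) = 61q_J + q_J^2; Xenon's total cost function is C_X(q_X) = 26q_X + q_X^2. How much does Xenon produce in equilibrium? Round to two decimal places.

51.53

Juno's profit: π_J = (272 - Q)q_J - (61q_J + q_J²). Setting ∂π_J/∂q_J = 0: 211 - 4q_J - (q_X) = 0.
Xenon's first-order condition: 246 - 4q_X - (q_J) = 0.
Best responses: q_J = (211 - q_X)/4, q_X = (246 - q_J)/4.
Substituting one into the other gives q_J = 598/15 and q_X = 773/15.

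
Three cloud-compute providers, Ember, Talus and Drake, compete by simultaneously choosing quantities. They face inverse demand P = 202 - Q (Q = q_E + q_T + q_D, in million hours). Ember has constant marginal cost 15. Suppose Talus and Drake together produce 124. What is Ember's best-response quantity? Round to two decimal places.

31.50

With rivals' combined output fixed at 124, Ember's profit is π_E = (202 - 124 - q_E)q_E - (15q_E) = (78 - q_E)q_E - (15q_E).
∂π_E/∂q_E = 63 - 2q_E = 0, so q_E = 63/2.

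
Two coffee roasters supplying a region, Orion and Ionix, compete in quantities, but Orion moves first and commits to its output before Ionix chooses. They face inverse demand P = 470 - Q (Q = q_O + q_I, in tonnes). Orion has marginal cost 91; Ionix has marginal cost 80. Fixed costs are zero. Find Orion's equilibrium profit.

16928

The follower Ionix best-responds to any q_O: π_I = (470 - Q)q_I - 80q_I.
∂π_I/∂q_I = 390 - q_O - 2q_I = 0 gives the reaction function q_I = (390 - q_O)/2.
Orion substitutes q_I(q_O) into its own profit: π_O = q_O(470 - q_O - (390 - q_O)/2) - 91q_O = (275 - (1/2)q_O)q_O - 91q_O.
Leader FOC: 184 - q_O = 0, so q_O = 184.
Then q_I = (390 - 184)/2 = 103.
Price P = 470 - 287 = 183.
Orion's profit: (183 - 91)·184 = 16928.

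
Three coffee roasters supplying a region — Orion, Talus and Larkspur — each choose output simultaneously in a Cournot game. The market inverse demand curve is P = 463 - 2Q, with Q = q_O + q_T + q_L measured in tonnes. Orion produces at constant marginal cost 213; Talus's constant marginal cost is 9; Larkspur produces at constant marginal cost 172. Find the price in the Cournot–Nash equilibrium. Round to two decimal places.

214.25

Orion's profit: π_O = (463 - 2Q)q_O - (213q_O). Setting ∂π_O/∂q_O = 0: 250 - 4q_O - 2(q_T + q_L) = 0.
Talus's first-order condition: 454 - 4q_T - 2(q_O + q_L) = 0.
Larkspur's profit: π_L = (463 - 2Q)q_L - (172q_L). Setting ∂π_L/∂q_L = 0: 291 - 4q_L - 2(q_O + q_T) = 0.
Adding the 3 conditions: 995 − 4Q − 4Q = 0, i.e. Q = 995/8.
Back-substituting: q_O = (250 − 995/4)/2 = 5/8, q_T = (454 − 995/4)/2 = 821/8, q_L = (291 − 995/4)/2 = 169/8.
Total output Q = 995/8, so price P = 463 - 2·(995/8) = 857/4.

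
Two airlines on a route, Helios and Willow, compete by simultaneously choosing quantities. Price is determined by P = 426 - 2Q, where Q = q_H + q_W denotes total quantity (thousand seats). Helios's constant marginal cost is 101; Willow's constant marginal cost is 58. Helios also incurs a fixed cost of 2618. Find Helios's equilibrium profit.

1800

Helios's profit: π_H = (426 - 2Q)q_H - (101q_H). Setting ∂π_H/∂q_H = 0: 325 - 4q_H - 2(q_W) = 0.
Willow's profit: π_W = (426 - 2Q)q_W - (58q_W). Setting ∂π_W/∂q_W = 0: 368 - 4q_W - 2(q_H) = 0.
Rearranging gives the reaction functions q_H = (325 - 2q_W)/4 and q_W = (368 - 2q_H)/4.
Substituting one into the other gives q_H = 47 and q_W = 137/2.
Price P = 426 - 2·(231/2) = 195.
Helios's profit: (195 - 101)·47 - 2618 = 1800.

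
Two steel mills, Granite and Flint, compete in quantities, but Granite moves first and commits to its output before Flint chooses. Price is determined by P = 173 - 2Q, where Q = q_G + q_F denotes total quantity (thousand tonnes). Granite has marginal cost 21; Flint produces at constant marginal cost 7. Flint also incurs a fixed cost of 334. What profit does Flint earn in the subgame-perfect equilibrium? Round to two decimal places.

842.13

Solve by backward induction. Given q_G, the follower Flint maximises π_F = (173 - 2q_G - 2q_F)q_F - 7q_F.
Follower FOC: 166 - 2q_G - 4q_F = 0, so q_F(q_G) = (166 - 2q_G)/4.
The leader anticipates this reaction. Substituting into P = 173 - 2Q gives P = 90 - q_G, so π_G = (90 - q_G)q_G - 21q_G.
The leader's first-order condition 69 - 2q_G = 0 yields q_G = 69/2.
Then q_F = (166 - 2·(69/2))/4 = 97/4.
Price P = 173 - 2·(235/4) = 111/2.
Flint's profit: (111/2 - 7)·(97/4) - 334 = 842.1250.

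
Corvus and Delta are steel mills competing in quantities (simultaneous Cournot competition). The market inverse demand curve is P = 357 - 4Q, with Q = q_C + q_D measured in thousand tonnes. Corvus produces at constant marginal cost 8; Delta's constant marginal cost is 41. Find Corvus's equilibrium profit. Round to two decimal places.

Corvus's profit: π_C = (357 - 4Q)q_C - (8q_C). Setting ∂π_C/∂q_C = 0: 349 - 8q_C - 4(q_D) = 0.
Delta's profit: π_D = (357 - 4Q)q_D - (41q_D). Setting ∂π_D/∂q_D = 0: 316 - 8q_D - 4(q_C) = 0.
Best responses: q_C = (349 - 4q_D)/8, q_D = (316 - 4q_C)/8.
Solving the pair: q_C = 191/6, q_D = 283/12.
Price P = 357 - 4·(665/12) = 406/3.
Corvus's profit: (406/3 - 8)·(191/6) = 4053.4444.

4053.44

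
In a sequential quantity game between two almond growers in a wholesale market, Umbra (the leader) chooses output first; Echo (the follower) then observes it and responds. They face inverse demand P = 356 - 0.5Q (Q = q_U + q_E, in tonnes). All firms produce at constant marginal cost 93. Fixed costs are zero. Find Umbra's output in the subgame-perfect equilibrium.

The follower Echo best-responds to any q_U: π_E = (356 - 0.5Q)q_E - 93q_E.
Setting the follower's marginal profit to zero, 263 - (1/2)q_U - q_E = 0, i.e. q_E = (263 - (1/2)q_U).
Umbra substitutes q_E(q_U) into its own profit: π_U = q_U(356 - (1/2)q_U - (263 - (1/2)q_U)/2) - 93q_U = (449/2 - (1/4)q_U)q_U - 93q_U.
The leader's first-order condition 263/2 - (1/2)q_U = 0 yields q_U = 263.
Then q_E = (263 - (1/2)·263) = 263/2.

263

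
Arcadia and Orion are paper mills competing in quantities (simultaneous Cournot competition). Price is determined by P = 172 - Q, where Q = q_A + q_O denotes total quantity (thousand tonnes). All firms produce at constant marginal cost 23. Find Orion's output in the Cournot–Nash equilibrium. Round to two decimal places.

A representative firm's profit is π_i = q_i(172 - Q) - 23q_i.
Setting ∂π_i/∂q_i = 0 with rivals' quantities fixed: 149 - 2q_i - q_j = 0.
With identical firms every q_j equals q_i, so q_j = q_i and 149 = 3q_i, giving q_i = 149/3.

49.67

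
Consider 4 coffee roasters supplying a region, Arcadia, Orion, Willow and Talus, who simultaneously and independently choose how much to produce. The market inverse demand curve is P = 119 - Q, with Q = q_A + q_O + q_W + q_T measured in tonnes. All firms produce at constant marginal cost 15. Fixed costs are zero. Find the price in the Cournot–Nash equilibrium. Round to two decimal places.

35.80

Each firm earns π_i = (119 - Q)q_i - 15q_i.
First-order condition (treating rivals' output as given): 104 - 2q_i - Σ_{j≠i} q_j = 0.
By symmetry each firm produces the same amount; substituting Σ_{j≠i} q_j = 3q_i yields q_i = 104/5.
Total output Q = 416/5, so price P = 119 - 416/5 = 179/5.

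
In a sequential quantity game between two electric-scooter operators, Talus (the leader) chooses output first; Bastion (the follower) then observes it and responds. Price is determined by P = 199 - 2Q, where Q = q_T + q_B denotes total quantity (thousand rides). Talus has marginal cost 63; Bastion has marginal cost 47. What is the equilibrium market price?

Solve by backward induction. Given q_T, the follower Bastion maximises π_B = (199 - 2q_T - 2q_B)q_B - 47q_B.
Follower FOC: 152 - 2q_T - 4q_B = 0, so q_B(q_T) = (152 - 2q_T)/4.
The leader anticipates this reaction. Substituting into P = 199 - 2Q gives P = 123 - q_T, so π_T = (123 - q_T)q_T - 63q_T.
The leader's first-order condition 60 - 2q_T = 0 yields q_T = 30.
Then q_B = (152 - 2·30)/4 = 23.
Total output Q = 53, so price P = 199 - 2·53 = 93.

93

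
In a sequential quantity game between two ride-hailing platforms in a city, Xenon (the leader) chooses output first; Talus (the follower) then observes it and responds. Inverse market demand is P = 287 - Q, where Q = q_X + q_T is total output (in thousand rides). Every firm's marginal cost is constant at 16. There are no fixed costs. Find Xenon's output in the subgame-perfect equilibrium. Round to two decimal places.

135.50

Solve by backward induction. Given q_X, the follower Talus maximises π_T = (287 - q_X - q_T)q_T - 16q_T.
Setting the follower's marginal profit to zero, 271 - q_X - 2q_T = 0, i.e. q_T = (271 - q_X)/2.
Xenon substitutes q_T(q_X) into its own profit: π_X = q_X(287 - q_X - (271 - q_X)/2) - 16q_X = (303/2 - (1/2)q_X)q_X - 16q_X.
Leader FOC: 271/2 - q_X = 0, so q_X = 271/2.
Then q_T = (271 - 271/2)/2 = 271/4.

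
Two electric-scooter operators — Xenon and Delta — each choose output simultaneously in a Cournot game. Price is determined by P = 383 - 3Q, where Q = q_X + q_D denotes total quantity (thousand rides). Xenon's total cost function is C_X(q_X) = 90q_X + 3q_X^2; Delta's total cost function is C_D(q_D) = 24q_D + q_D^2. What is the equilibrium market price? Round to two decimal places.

221.07

Xenon's profit: π_X = (383 - 3Q)q_X - (90q_X + 3q_X²). Setting ∂π_X/∂q_X = 0: 293 - 12q_X - 3(q_D) = 0.
Delta's first-order condition: 359 - 8q_D - 3(q_X) = 0.
Rearranging gives the reaction functions q_X = (293 - 3q_D)/12 and q_D = (359 - 3q_X)/8.
Solving the pair: q_X = 1267/87, q_D = 1143/29.
Total output Q = 53.9770, so price P = 383 - 3·53.9770 = 221.0690.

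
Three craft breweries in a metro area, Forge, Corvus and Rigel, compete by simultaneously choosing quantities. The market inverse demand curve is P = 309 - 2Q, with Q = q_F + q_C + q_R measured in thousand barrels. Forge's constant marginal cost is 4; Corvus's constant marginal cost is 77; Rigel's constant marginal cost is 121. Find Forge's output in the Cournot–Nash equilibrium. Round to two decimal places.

Forge's profit: π_F = (309 - 2Q)q_F - (4q_F). Setting ∂π_F/∂q_F = 0: 305 - 4q_F - 2(q_C + q_R) = 0.
Corvus's first-order condition: 232 - 4q_C - 2(q_F + q_R) = 0.
Rigel's first-order condition: 188 - 4q_R - 2(q_F + q_C) = 0.
Summing all 3 equations gives 725 − 8Q = 0, hence Q = 725/8.
Back-substituting: q_F = (305 − 725/4)/2 = 495/8, q_C = (232 − 725/4)/2 = 203/8, q_R = (188 − 725/4)/2 = 27/8.

61.88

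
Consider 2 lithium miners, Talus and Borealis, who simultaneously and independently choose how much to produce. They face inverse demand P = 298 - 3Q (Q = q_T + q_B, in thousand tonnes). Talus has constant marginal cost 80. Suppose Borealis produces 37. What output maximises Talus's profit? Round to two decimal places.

With the rival's output fixed at 37, Talus's profit is π_T = (298 - 3·37 - 3q_T)q_T - (80q_T) = (187 - 3q_T)q_T - (80q_T).
∂π_T/∂q_T = 107 - 6q_T = 0, so q_T = 107/6.

17.83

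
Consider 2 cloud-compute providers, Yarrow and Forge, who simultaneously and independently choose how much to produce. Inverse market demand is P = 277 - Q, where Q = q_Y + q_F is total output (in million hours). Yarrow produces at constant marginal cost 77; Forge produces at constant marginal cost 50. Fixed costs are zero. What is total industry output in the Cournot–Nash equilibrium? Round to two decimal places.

Yarrow's profit: π_Y = (277 - Q)q_Y - (77q_Y). Setting ∂π_Y/∂q_Y = 0: 200 - 2q_Y - (q_F) = 0.
Forge's first-order condition: 227 - 2q_F - (q_Y) = 0.
So q_Y = (200 - q_F)/2 and q_F = (227 - q_Y)/2.
Substituting one into the other gives q_Y = 173/3 and q_F = 254/3.
Total output Q = 173/3 + 254/3 = 427/3.

142.33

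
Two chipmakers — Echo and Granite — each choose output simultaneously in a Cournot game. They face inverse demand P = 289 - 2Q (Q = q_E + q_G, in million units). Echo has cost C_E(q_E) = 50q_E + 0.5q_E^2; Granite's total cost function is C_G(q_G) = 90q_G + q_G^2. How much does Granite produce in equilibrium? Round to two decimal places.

Echo's profit: π_E = (289 - 2Q)q_E - (50q_E + (1/2)q_E²). Setting ∂π_E/∂q_E = 0: 239 - 5q_E - 2(q_G) = 0.
Granite's first-order condition: 199 - 6q_G - 2(q_E) = 0.
Best responses: q_E = (239 - 2q_G)/5, q_G = (199 - 2q_E)/6.
Substituting one into the other gives q_E = 518/13 and q_G = 517/26.

19.88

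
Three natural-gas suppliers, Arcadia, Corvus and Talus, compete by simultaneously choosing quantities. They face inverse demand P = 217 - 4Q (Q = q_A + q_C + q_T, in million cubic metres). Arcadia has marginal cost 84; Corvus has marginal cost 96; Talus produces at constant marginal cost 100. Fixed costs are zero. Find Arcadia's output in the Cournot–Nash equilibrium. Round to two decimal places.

10.06

Arcadia's profit: π_A = (217 - 4Q)q_A - (84q_A). Setting ∂π_A/∂q_A = 0: 133 - 8q_A - 4(q_C + q_T) = 0.
Corvus's first-order condition: 121 - 8q_C - 4(q_A + q_T) = 0.
Talus's first-order condition: 117 - 8q_T - 4(q_A + q_C) = 0.
Summing all 3 equations gives 371 − 16Q = 0, hence Q = 371/16.
Back-substituting: q_A = (133 − 371/4)/4 = 161/16, q_C = (121 − 371/4)/4 = 113/16, q_T = (117 − 371/4)/4 = 97/16.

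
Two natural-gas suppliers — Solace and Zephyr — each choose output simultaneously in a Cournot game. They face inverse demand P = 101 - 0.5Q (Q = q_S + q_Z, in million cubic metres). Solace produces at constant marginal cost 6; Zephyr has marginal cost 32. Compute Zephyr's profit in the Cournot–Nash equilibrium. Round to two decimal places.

410.89

Solace's profit: π_S = (101 - 0.5Q)q_S - (6q_S). Setting ∂π_S/∂q_S = 0: 95 - q_S - (1/2)(q_Z) = 0.
Zephyr's first-order condition: 69 - q_Z - (1/2)(q_S) = 0.
So q_S = (95 - (1/2)q_Z) and q_Z = (69 - (1/2)q_S).
Solving the pair: q_S = 242/3, q_Z = 86/3.
Price P = 101 - (1/2)·(328/3) = 139/3.
Zephyr's profit: (139/3 - 32)·(86/3) = 410.8889.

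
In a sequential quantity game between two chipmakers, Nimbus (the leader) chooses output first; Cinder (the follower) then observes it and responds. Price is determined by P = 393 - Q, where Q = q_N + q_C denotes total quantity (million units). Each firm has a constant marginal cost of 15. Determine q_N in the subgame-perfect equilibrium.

189

The follower Cinder best-responds to any q_N: π_C = (393 - Q)q_C - 15q_C.
Follower FOC: 378 - q_N - 2q_C = 0, so q_C(q_N) = (378 - q_N)/2.
Nimbus substitutes q_C(q_N) into its own profit: π_N = q_N(393 - q_N - (378 - q_N)/2) - 15q_N = (204 - (1/2)q_N)q_N - 15q_N.
Leader FOC: 189 - q_N = 0, so q_N = 189.
Then q_C = (378 - 189)/2 = 189/2.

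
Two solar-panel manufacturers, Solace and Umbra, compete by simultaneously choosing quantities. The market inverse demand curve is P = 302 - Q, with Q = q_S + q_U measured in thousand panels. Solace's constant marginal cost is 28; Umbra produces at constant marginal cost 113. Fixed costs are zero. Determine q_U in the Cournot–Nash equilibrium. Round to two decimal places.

Solace's profit: π_S = (302 - Q)q_S - (28q_S). Setting ∂π_S/∂q_S = 0: 274 - 2q_S - (q_U) = 0.
Umbra's profit: π_U = (302 - Q)q_U - (113q_U). Setting ∂π_U/∂q_U = 0: 189 - 2q_U - (q_S) = 0.
Rearranging gives the reaction functions q_S = (274 - q_U)/2 and q_U = (189 - q_S)/2.
Solving the pair: q_S = 359/3, q_U = 104/3.

34.67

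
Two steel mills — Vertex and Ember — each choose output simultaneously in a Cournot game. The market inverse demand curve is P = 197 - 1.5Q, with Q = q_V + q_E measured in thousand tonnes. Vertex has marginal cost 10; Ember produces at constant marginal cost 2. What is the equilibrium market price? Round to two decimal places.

Vertex's profit: π_V = (197 - 1.5Q)q_V - (10q_V). Setting ∂π_V/∂q_V = 0: 187 - 3q_V - (3/2)(q_E) = 0.
Ember's first-order condition: 195 - 3q_E - (3/2)(q_V) = 0.
So q_V = (187 - (3/2)q_E)/3 and q_E = (195 - (3/2)q_V)/3.
Substituting one into the other gives q_V = 358/9 and q_E = 406/9.
Total output Q = 764/9, so price P = 197 - (3/2)·(764/9) = 209/3.

69.67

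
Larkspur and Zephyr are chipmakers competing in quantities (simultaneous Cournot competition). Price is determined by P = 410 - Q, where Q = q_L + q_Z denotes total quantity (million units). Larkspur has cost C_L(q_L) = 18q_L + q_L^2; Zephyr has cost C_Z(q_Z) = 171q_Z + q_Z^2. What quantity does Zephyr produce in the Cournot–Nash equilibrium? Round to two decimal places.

Larkspur's profit: π_L = (410 - Q)q_L - (18q_L + q_L²). Setting ∂π_L/∂q_L = 0: 392 - 4q_L - (q_Z) = 0.
Zephyr's profit: π_Z = (410 - Q)q_Z - (171q_Z + q_Z²). Setting ∂π_Z/∂q_Z = 0: 239 - 4q_Z - (q_L) = 0.
So q_L = (392 - q_Z)/4 and q_Z = (239 - q_L)/4.
Solving the pair: q_L = 443/5, q_Z = 188/5.

37.60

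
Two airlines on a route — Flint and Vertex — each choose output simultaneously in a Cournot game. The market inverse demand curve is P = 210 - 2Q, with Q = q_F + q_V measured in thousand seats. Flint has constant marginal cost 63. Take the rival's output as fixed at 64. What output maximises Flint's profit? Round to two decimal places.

4.75

With the rival's output fixed at 64, Flint's profit is π_F = (210 - 2·64 - 2q_F)q_F - (63q_F) = (82 - 2q_F)q_F - (63q_F).
∂π_F/∂q_F = 19 - 4q_F = 0, so q_F = 19/4.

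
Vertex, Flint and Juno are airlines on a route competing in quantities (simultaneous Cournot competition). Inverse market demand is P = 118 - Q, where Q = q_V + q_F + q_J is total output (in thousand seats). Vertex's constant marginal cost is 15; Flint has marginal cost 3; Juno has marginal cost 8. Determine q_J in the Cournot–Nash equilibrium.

Vertex's profit: π_V = (118 - Q)q_V - (15q_V). Setting ∂π_V/∂q_V = 0: 103 - 2q_V - (q_F + q_J) = 0.
Flint's profit: π_F = (118 - Q)q_F - (3q_F). Setting ∂π_F/∂q_F = 0: 115 - 2q_F - (q_V + q_J) = 0.
Juno's first-order condition: 110 - 2q_J - (q_V + q_F) = 0.
Adding the 3 first-order conditions: 328 − 4Q = 0, so Q = 82.
Back-substituting: q_V = (103 − 82) = 21, q_F = (115 − 82) = 33, q_J = (110 − 82) = 28.

28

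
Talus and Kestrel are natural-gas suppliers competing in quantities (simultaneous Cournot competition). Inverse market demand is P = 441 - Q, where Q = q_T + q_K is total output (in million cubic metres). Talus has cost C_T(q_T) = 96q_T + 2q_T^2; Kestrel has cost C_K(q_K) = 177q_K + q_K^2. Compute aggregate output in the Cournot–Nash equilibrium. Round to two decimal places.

Talus's profit: π_T = (441 - Q)q_T - (96q_T + 2q_T²). Setting ∂π_T/∂q_T = 0: 345 - 6q_T - (q_K) = 0.
Kestrel's first-order condition: 264 - 4q_K - (q_T) = 0.
So q_T = (345 - q_K)/6 and q_K = (264 - q_T)/4.
Substituting one into the other gives q_T = 1116/23 and q_K = 1239/23.
Total output Q = 1116/23 + 1239/23 = 102.3913.

102.39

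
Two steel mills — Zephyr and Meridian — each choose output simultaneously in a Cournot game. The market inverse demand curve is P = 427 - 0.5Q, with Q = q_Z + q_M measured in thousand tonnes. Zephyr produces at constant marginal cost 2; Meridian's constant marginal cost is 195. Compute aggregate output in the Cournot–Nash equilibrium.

438

Zephyr's profit: π_Z = (427 - 0.5Q)q_Z - (2q_Z). Setting ∂π_Z/∂q_Z = 0: 425 - q_Z - (1/2)(q_M) = 0.
Meridian's first-order condition: 232 - q_M - (1/2)(q_Z) = 0.
So q_Z = (425 - (1/2)q_M) and q_M = (232 - (1/2)q_Z).
Solving the pair: q_Z = 412, q_M = 26.
Total output Q = 412 + 26 = 438.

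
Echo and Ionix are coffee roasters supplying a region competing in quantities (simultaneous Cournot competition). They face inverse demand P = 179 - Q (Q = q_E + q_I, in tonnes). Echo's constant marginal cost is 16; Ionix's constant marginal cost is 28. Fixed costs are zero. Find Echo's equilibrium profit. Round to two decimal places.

3402.78

Echo's profit: π_E = (179 - Q)q_E - (16q_E). Setting ∂π_E/∂q_E = 0: 163 - 2q_E - (q_I) = 0.
Ionix's first-order condition: 151 - 2q_I - (q_E) = 0.
Rearranging gives the reaction functions q_E = (163 - q_I)/2 and q_I = (151 - q_E)/2.
Substituting one into the other gives q_E = 175/3 and q_I = 139/3.
Price P = 179 - 314/3 = 223/3.
Echo's profit: (223/3 - 16)·(175/3) = 3402.7778.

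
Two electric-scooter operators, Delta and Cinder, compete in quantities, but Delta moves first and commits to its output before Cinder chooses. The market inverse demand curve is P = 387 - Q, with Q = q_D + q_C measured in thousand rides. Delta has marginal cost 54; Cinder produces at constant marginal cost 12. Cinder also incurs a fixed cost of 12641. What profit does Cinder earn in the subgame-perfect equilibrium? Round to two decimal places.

526.56

The follower Cinder best-responds to any q_D: π_C = (387 - Q)q_C - 12q_C.
Follower FOC: 375 - q_D - 2q_C = 0, so q_C(q_D) = (375 - q_D)/2.
Delta substitutes q_C(q_D) into its own profit: π_D = q_D(387 - q_D - (375 - q_D)/2) - 54q_D = (399/2 - (1/2)q_D)q_D - 54q_D.
Maximising: ∂π_D/∂q_D = 291/2 - q_D = 0, giving q_D = 291/2.
Then q_C = (375 - 291/2)/2 = 459/4.
Price P = 387 - 1041/4 = 507/4.
Cinder's profit: (507/4 - 12)·(459/4) - 12641 = 526.5625.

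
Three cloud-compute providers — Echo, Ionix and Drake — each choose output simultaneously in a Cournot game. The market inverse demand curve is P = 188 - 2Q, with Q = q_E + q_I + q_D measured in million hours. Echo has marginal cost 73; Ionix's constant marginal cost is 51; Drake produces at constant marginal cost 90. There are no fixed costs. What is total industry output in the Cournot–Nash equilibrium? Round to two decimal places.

43.75

Echo's profit: π_E = (188 - 2Q)q_E - (73q_E). Setting ∂π_E/∂q_E = 0: 115 - 4q_E - 2(q_I + q_D) = 0.
Ionix's profit: π_I = (188 - 2Q)q_I - (51q_I). Setting ∂π_I/∂q_I = 0: 137 - 4q_I - 2(q_E + q_D) = 0.
Drake's profit: π_D = (188 - 2Q)q_D - (90q_D). Setting ∂π_D/∂q_D = 0: 98 - 4q_D - 2(q_E + q_I) = 0.
Summing all 3 equations gives 350 − 8Q = 0, hence Q = 175/4.
Back-substituting: q_E = (115 − 175/2)/2 = 55/4, q_I = (137 − 175/2)/2 = 99/4, q_D = (98 − 175/2)/2 = 21/4.
Total output Q = 55/4 + 99/4 + 21/4 = 175/4.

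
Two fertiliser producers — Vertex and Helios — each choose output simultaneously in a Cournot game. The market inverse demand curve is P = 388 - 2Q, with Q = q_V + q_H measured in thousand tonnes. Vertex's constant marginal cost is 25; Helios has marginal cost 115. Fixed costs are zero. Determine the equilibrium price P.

Vertex's profit: π_V = (388 - 2Q)q_V - (25q_V). Setting ∂π_V/∂q_V = 0: 363 - 4q_V - 2(q_H) = 0.
Helios's first-order condition: 273 - 4q_H - 2(q_V) = 0.
Rearranging gives the reaction functions q_V = (363 - 2q_H)/4 and q_H = (273 - 2q_V)/4.
Substituting one into the other gives q_V = 151/2 and q_H = 61/2.
Total output Q = 106, so price P = 388 - 2·106 = 176.

176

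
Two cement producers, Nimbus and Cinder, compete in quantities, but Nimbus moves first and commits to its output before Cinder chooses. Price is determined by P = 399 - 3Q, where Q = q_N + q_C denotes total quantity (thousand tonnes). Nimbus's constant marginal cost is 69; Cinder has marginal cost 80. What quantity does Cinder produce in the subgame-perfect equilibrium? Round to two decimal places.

24.75

The follower Cinder best-responds to any q_N: π_C = (399 - 3Q)q_C - 80q_C.
∂π_C/∂q_C = 319 - 3q_N - 6q_C = 0 gives the reaction function q_C = (319 - 3q_N)/6.
The leader anticipates this reaction. Substituting into P = 399 - 3Q gives P = 479/2 - (3/2)q_N, so π_N = (479/2 - (3/2)q_N)q_N - 69q_N.
Maximising: ∂π_N/∂q_N = 341/2 - 3q_N = 0, giving q_N = 341/6.
Then q_C = (319 - 3·(341/6))/6 = 99/4.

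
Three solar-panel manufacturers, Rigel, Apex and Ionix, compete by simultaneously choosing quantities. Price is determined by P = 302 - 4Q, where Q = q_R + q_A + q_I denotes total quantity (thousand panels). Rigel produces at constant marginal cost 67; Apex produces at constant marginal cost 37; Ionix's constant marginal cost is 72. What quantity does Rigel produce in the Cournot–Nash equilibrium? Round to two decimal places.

Rigel's profit: π_R = (302 - 4Q)q_R - (67q_R). Setting ∂π_R/∂q_R = 0: 235 - 8q_R - 4(q_A + q_I) = 0.
Apex's profit: π_A = (302 - 4Q)q_A - (37q_A). Setting ∂π_A/∂q_A = 0: 265 - 8q_A - 4(q_R + q_I) = 0.
Ionix's first-order condition: 230 - 8q_I - 4(q_R + q_A) = 0.
Adding the 3 conditions: 730 − 8Q − 8Q = 0, i.e. Q = 365/8.
Back-substituting: q_R = (235 − 365/2)/4 = 105/8, q_A = (265 − 365/2)/4 = 165/8, q_I = (230 − 365/2)/4 = 95/8.

13.13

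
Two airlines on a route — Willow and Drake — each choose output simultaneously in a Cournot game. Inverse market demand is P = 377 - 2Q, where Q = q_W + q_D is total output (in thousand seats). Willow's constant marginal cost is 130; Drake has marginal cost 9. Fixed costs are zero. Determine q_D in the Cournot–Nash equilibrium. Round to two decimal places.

Willow's profit: π_W = (377 - 2Q)q_W - (130q_W). Setting ∂π_W/∂q_W = 0: 247 - 4q_W - 2(q_D) = 0.
Drake's first-order condition: 368 - 4q_D - 2(q_W) = 0.
Best responses: q_W = (247 - 2q_D)/4, q_D = (368 - 2q_W)/4.
Substituting one into the other gives q_W = 21 and q_D = 163/2.

81.50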